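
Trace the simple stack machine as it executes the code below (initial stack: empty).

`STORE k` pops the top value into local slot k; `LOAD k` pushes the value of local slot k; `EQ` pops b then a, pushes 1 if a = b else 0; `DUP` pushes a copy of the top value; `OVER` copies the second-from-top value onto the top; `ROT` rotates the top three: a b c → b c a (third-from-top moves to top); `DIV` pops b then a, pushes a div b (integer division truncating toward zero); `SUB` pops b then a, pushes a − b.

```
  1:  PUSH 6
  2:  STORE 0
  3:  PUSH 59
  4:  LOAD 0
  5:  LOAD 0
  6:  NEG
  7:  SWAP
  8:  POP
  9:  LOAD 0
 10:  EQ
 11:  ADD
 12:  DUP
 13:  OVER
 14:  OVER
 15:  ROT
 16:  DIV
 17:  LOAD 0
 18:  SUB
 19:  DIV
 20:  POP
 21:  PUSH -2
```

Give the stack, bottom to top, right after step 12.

[59, 59]

PUSH 6   [6]
STORE 0  []
PUSH 59  [59]
LOAD 0   [59, 6]
LOAD 0   [59, 6, 6]
NEG      [59, 6, -6]
SWAP     [59, -6, 6]
POP      [59, -6]
LOAD 0   [59, -6, 6]
EQ       [59, 0]
ADD      [59]
DUP      [59, 59]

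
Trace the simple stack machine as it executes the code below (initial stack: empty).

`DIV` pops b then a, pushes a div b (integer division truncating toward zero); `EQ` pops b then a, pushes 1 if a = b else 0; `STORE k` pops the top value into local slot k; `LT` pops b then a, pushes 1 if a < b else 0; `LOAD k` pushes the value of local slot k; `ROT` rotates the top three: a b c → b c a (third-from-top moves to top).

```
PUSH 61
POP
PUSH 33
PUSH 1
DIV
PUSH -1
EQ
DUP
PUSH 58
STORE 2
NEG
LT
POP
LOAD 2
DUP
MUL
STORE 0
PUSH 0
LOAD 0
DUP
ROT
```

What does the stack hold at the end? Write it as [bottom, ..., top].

PUSH 61 -> 61
POP     -> (empty)
PUSH 33 -> 33
PUSH 1  -> 33 1
DIV     -> 33
PUSH -1 -> 33 -1
EQ      -> 0
DUP     -> 0 0
PUSH 58 -> 0 0 58
STORE 2 -> 0 0
NEG     -> 0 0
LT      -> 0
POP     -> (empty)
LOAD 2  -> 58
DUP     -> 58 58
MUL     -> 3364
STORE 0 -> (empty)
PUSH 0  -> 0
LOAD 0  -> 0 3364
DUP     -> 0 3364 3364
ROT     -> 3364 3364 0

[3364, 3364, 0]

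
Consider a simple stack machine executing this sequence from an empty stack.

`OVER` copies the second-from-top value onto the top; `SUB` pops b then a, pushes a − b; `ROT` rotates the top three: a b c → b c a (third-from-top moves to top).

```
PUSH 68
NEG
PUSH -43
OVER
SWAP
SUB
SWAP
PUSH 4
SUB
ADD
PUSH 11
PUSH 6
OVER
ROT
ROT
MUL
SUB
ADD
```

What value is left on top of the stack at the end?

PUSH 68  → 68
NEG      → -68
PUSH -43 → -68 -43
OVER     → -68 -43 -68
SWAP     → -68 -68 -43
SUB      → -68 -25
SWAP     → -25 -68
PUSH 4   → -25 -68 4
SUB      → -25 -72
ADD      → -97
PUSH 11  → -97 11
PUSH 6   → -97 11 6
OVER     → -97 11 6 11
ROT      → -97 6 11 11
ROT      → -97 11 11 6
MUL      → -97 11 66
SUB      → -97 -55
ADD      → -152

-152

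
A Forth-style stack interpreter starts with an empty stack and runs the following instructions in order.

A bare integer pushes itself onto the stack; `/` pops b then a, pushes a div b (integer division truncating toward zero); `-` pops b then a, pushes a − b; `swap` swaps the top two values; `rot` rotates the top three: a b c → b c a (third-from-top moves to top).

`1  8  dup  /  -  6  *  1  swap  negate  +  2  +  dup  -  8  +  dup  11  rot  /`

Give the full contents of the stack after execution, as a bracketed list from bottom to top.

[8, 1]

1      : 1
8      : 1 8
dup    : 1 8 8
/      : 1 1
-      : 0
6      : 0 6
*      : 0
1      : 0 1
swap   : 1 0
negate : 1 0
+      : 1
2      : 1 2
+      : 3
dup    : 3 3
-      : 0
8      : 0 8
+      : 8
dup    : 8 8
11     : 8 8 11
rot    : 8 11 8
/      : 8 1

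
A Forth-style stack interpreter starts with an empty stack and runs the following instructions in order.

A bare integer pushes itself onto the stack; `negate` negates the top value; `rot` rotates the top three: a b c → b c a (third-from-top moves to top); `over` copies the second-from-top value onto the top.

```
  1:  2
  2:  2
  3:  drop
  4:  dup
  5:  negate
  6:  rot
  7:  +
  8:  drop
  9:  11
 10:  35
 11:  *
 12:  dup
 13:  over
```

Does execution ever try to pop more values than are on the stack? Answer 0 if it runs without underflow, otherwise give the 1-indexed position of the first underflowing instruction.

2      → [2]
2      → [2, 2]
drop   → [2]
dup    → [2, 2]
negate → [2, -2]
rot  — needs 3 operands, stack has 2 → underflow

6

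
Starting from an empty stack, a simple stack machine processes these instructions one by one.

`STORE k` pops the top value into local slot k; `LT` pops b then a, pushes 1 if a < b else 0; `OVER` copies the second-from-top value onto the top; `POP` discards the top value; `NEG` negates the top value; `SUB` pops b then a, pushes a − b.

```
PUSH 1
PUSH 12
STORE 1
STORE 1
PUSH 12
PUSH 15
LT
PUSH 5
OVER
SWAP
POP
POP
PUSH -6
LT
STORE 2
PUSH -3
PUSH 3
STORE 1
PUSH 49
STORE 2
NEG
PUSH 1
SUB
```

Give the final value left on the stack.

PUSH 1  : [1]
PUSH 12 : [1, 12]
STORE 1 : [1]
STORE 1 : []
PUSH 12 : [12]
PUSH 15 : [12, 15]
LT      : [1]
PUSH 5  : [1, 5]
OVER    : [1, 5, 1]
SWAP    : [1, 1, 5]
POP     : [1, 1]
POP     : [1]
PUSH -6 : [1, -6]
LT      : [0]
STORE 2 : []
PUSH -3 : [-3]
PUSH 3  : [-3, 3]
STORE 1 : [-3]
PUSH 49 : [-3, 49]
STORE 2 : [-3]
NEG     : [3]
PUSH 1  : [3, 1]
SUB     : [2]

2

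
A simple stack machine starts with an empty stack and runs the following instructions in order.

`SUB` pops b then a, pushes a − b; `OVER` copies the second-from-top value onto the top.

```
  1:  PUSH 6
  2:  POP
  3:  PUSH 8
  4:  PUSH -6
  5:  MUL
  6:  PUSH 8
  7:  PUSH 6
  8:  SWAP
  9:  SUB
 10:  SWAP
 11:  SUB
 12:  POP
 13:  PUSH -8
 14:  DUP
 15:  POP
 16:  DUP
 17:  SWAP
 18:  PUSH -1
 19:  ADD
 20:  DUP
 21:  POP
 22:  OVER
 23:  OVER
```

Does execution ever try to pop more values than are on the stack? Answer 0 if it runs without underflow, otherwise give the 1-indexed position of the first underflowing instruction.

PUSH 6  : [6]
POP     : []
PUSH 8  : [8]
PUSH -6 : [8, -6]
MUL     : [-48]
PUSH 8  : [-48, 8]
PUSH 6  : [-48, 8, 6]
SWAP    : [-48, 6, 8]
SUB     : [-48, -2]
SWAP    : [-2, -48]
SUB     : [46]
POP     : []
PUSH -8 : [-8]
DUP     : [-8, -8]
POP     : [-8]
DUP     : [-8, -8]
SWAP    : [-8, -8]
PUSH -1 : [-8, -8, -1]
ADD     : [-8, -9]
DUP     : [-8, -9, -9]
POP     : [-8, -9]
OVER    : [-8, -9, -8]
OVER    : [-8, -9, -8, -9]

0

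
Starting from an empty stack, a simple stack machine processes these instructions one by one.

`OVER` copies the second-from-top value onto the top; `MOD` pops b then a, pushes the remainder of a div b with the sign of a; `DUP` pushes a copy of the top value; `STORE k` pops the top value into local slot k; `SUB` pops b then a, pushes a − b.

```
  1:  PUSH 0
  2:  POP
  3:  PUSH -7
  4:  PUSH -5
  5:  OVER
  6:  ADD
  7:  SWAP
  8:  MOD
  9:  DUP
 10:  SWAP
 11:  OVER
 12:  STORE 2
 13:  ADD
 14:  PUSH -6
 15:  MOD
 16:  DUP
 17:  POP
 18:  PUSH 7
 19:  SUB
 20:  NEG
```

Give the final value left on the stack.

11

PUSH 0   [0]
POP      []
PUSH -7  [-7]
PUSH -5  [-7, -5]
OVER     [-7, -5, -7]
ADD      [-7, -12]
SWAP     [-12, -7]
MOD      [-5]
DUP      [-5, -5]
SWAP     [-5, -5]
OVER     [-5, -5, -5]
STORE 2  [-5, -5]
ADD      [-10]
PUSH -6  [-10, -6]
MOD      [-4]
DUP      [-4, -4]
POP      [-4]
PUSH 7   [-4, 7]
SUB      [-11]
NEG      [11]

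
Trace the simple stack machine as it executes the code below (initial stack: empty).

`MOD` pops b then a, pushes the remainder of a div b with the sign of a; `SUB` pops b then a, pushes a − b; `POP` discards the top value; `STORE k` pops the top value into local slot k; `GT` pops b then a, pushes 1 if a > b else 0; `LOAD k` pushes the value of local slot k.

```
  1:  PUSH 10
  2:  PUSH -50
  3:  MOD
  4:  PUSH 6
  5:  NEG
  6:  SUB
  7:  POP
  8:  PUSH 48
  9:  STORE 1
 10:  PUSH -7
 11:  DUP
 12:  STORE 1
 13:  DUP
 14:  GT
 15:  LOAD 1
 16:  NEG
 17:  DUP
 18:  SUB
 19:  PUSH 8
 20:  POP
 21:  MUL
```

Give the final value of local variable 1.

PUSH 10  -> 10
PUSH -50 -> 10 -50
MOD      -> 10
PUSH 6   -> 10 6
NEG      -> 10 -6
SUB      -> 16
POP      -> (empty)
PUSH 48  -> 48
STORE 1  -> (empty)
PUSH -7  -> -7
DUP      -> -7 -7
STORE 1  -> -7
DUP      -> -7 -7
GT       -> 0
LOAD 1   -> 0 -7
NEG      -> 0 7
DUP      -> 0 7 7
SUB      -> 0 0
PUSH 8   -> 0 0 8
POP      -> 0 0
MUL      -> 0

-7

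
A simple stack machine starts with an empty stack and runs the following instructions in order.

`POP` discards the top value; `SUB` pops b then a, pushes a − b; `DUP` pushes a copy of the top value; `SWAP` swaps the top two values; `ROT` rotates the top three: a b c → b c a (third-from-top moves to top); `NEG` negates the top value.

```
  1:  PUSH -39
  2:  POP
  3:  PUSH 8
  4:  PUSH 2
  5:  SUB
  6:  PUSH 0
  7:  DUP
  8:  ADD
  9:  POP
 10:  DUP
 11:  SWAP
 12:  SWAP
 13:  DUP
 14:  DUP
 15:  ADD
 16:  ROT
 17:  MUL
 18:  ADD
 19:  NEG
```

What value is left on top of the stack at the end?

PUSH -39  [-39]
POP       []
PUSH 8    [8]
PUSH 2    [8, 2]
SUB       [6]
PUSH 0    [6, 0]
DUP       [6, 0, 0]
ADD       [6, 0]
POP       [6]
DUP       [6, 6]
SWAP      [6, 6]
SWAP      [6, 6]
DUP       [6, 6, 6]
DUP       [6, 6, 6, 6]
ADD       [6, 6, 12]
ROT       [6, 12, 6]
MUL       [6, 72]
ADD       [78]
NEG       [-78]

-78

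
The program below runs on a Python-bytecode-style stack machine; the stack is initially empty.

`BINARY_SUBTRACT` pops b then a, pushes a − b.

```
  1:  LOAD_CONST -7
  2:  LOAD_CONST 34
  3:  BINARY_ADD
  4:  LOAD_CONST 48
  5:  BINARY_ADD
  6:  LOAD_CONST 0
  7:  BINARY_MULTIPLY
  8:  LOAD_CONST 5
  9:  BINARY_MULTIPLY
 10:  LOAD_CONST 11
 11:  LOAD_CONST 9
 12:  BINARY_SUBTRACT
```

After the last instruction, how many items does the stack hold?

LOAD_CONST -7   → -7
LOAD_CONST 34   → -7 34
BINARY_ADD      → 27
LOAD_CONST 48   → 27 48
BINARY_ADD      → 75
LOAD_CONST 0    → 75 0
BINARY_MULTIPLY → 0
LOAD_CONST 5    → 0 5
BINARY_MULTIPLY → 0
LOAD_CONST 11   → 0 11
LOAD_CONST 9    → 0 11 9
BINARY_SUBTRACT → 0 2

2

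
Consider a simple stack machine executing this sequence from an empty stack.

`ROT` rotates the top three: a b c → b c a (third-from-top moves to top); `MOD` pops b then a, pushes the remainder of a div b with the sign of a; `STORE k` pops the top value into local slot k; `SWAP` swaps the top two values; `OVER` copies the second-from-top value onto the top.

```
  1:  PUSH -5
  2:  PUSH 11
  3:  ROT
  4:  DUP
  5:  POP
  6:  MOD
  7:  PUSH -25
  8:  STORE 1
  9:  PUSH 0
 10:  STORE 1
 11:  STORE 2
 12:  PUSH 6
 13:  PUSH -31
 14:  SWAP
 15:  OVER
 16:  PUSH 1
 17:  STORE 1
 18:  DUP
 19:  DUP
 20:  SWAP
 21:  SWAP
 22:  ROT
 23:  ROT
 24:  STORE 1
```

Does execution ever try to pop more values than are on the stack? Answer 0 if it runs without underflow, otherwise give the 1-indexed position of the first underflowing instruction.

3

PUSH -5 → [-5]
PUSH 11 → [-5, 11]
ROT  — needs 3 operands, stack has 2 → underflow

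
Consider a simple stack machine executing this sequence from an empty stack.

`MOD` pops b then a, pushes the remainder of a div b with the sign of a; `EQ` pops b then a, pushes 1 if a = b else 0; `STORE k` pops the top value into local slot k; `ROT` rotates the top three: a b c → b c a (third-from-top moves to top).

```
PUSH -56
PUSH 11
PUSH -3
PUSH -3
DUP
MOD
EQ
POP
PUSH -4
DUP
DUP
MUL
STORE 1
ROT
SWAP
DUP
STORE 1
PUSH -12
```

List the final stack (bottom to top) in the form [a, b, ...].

[11, -56, -4, -12]

PUSH -56 : -56
PUSH 11  : -56 11
PUSH -3  : -56 11 -3
PUSH -3  : -56 11 -3 -3
DUP      : -56 11 -3 -3 -3
MOD      : -56 11 -3 0
EQ       : -56 11 0
POP      : -56 11
PUSH -4  : -56 11 -4
DUP      : -56 11 -4 -4
DUP      : -56 11 -4 -4 -4
MUL      : -56 11 -4 16
STORE 1  : -56 11 -4
ROT      : 11 -4 -56
SWAP     : 11 -56 -4
DUP      : 11 -56 -4 -4
STORE 1  : 11 -56 -4
PUSH -12 : 11 -56 -4 -12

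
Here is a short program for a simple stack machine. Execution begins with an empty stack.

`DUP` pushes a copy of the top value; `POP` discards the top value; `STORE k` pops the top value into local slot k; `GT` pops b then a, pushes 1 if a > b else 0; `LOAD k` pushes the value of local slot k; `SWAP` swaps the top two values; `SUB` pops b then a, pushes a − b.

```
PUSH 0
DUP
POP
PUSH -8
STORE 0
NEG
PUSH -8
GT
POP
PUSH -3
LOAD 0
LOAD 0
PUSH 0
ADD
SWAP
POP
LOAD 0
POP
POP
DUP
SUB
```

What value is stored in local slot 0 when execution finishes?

PUSH 0  : [0]
DUP     : [0, 0]
POP     : [0]
PUSH -8 : [0, -8]
STORE 0 : [0]
NEG     : [0]
PUSH -8 : [0, -8]
GT      : [1]
POP     : []
PUSH -3 : [-3]
LOAD 0  : [-3, -8]
LOAD 0  : [-3, -8, -8]
PUSH 0  : [-3, -8, -8, 0]
ADD     : [-3, -8, -8]
SWAP    : [-3, -8, -8]
POP     : [-3, -8]
LOAD 0  : [-3, -8, -8]
POP     : [-3, -8]
POP     : [-3]
DUP     : [-3, -3]
SUB     : [0]

-8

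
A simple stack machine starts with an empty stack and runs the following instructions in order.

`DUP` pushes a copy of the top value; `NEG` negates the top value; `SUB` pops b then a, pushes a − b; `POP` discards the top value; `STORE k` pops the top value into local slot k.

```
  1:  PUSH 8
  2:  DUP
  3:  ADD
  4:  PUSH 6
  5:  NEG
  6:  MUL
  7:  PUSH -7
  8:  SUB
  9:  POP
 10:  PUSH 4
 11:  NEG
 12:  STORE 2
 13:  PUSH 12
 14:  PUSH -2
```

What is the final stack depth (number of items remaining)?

PUSH 8   8
DUP      8 8
ADD      16
PUSH 6   16 6
NEG      16 -6
MUL      -96
PUSH -7  -96 -7
SUB      -89
POP      (empty)
PUSH 4   4
NEG      -4
STORE 2  (empty)
PUSH 12  12
PUSH -2  12 -2

2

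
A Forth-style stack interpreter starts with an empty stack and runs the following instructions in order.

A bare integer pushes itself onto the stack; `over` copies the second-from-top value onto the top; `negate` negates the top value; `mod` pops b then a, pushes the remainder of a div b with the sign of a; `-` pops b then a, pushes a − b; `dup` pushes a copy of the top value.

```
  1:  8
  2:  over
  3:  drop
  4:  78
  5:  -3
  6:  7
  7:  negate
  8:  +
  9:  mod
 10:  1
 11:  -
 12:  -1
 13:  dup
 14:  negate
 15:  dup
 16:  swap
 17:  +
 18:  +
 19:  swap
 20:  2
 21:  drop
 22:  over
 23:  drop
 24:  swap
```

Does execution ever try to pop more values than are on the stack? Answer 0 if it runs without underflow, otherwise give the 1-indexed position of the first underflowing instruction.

2

8  8
over  — needs 2 operands, stack has 1 → underflow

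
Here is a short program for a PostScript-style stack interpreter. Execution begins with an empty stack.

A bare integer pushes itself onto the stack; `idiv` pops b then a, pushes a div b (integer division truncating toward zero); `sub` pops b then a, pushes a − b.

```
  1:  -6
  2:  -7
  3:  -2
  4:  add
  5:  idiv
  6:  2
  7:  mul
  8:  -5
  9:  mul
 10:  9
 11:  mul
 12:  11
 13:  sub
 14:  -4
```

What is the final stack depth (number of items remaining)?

2

-6    -6
-7    -6 -7
-2    -6 -7 -2
add   -6 -9
idiv  0
2     0 2
mul   0
-5    0 -5
mul   0
9     0 9
mul   0
11    0 11
sub   -11
-4    -11 -4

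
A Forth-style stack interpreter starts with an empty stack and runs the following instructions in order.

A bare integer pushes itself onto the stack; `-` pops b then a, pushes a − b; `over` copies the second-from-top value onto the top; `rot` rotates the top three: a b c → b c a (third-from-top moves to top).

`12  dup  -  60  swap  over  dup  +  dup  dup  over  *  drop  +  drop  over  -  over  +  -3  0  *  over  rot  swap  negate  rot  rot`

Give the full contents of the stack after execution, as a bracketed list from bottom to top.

12     : 12
dup    : 12 12
-      : 0
60     : 0 60
swap   : 60 0
over   : 60 0 60
dup    : 60 0 60 60
+      : 60 0 120
dup    : 60 0 120 120
dup    : 60 0 120 120 120
over   : 60 0 120 120 120 120
*      : 60 0 120 120 14400
drop   : 60 0 120 120
+      : 60 0 240
drop   : 60 0
over   : 60 0 60
-      : 60 -60
over   : 60 -60 60
+      : 60 0
-3     : 60 0 -3
0      : 60 0 -3 0
*      : 60 0 0
over   : 60 0 0 0
rot    : 60 0 0 0
swap   : 60 0 0 0
negate : 60 0 0 0
rot    : 60 0 0 0
rot    : 60 0 0 0

[60, 0, 0, 0]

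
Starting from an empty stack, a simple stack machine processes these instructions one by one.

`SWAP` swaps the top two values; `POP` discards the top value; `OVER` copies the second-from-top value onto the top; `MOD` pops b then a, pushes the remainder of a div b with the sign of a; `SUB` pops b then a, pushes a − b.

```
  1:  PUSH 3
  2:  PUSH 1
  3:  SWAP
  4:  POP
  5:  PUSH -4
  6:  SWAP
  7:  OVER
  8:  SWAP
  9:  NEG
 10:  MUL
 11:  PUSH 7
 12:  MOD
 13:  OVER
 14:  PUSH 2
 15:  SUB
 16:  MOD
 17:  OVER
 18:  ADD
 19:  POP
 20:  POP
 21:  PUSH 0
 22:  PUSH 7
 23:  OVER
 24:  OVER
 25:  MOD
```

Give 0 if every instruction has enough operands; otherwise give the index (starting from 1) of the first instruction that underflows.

0

PUSH 3  → [3]
PUSH 1  → [3, 1]
SWAP    → [1, 3]
POP     → [1]
PUSH -4 → [1, -4]
SWAP    → [-4, 1]
OVER    → [-4, 1, -4]
SWAP    → [-4, -4, 1]
NEG     → [-4, -4, -1]
MUL     → [-4, 4]
PUSH 7  → [-4, 4, 7]
MOD     → [-4, 4]
OVER    → [-4, 4, -4]
PUSH 2  → [-4, 4, -4, 2]
SUB     → [-4, 4, -6]
MOD     → [-4, 4]
OVER    → [-4, 4, -4]
ADD     → [-4, 0]
POP     → [-4]
POP     → []
PUSH 0  → [0]
PUSH 7  → [0, 7]
OVER    → [0, 7, 0]
OVER    → [0, 7, 0, 7]
MOD     → [0, 7, 0]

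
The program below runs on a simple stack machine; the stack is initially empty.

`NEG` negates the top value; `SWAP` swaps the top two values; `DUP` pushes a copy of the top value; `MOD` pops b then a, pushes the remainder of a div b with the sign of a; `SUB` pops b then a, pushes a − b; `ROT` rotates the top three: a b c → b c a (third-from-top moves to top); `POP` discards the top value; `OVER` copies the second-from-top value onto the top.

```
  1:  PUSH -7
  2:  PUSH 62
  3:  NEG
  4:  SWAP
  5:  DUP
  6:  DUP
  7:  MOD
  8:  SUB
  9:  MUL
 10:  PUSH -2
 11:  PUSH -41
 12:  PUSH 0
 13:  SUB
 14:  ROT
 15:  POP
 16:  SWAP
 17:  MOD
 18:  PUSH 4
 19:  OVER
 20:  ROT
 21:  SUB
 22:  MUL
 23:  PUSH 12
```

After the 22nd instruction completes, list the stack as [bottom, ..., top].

PUSH -7   [-7]
PUSH 62   [-7, 62]
NEG       [-7, -62]
SWAP      [-62, -7]
DUP       [-62, -7, -7]
DUP       [-62, -7, -7, -7]
MOD       [-62, -7, 0]
SUB       [-62, -7]
MUL       [434]
PUSH -2   [434, -2]
PUSH -41  [434, -2, -41]
PUSH 0    [434, -2, -41, 0]
SUB       [434, -2, -41]
ROT       [-2, -41, 434]
POP       [-2, -41]
SWAP      [-41, -2]
MOD       [-1]
PUSH 4    [-1, 4]
OVER      [-1, 4, -1]
ROT       [4, -1, -1]
SUB       [4, 0]
MUL       [0]

[0]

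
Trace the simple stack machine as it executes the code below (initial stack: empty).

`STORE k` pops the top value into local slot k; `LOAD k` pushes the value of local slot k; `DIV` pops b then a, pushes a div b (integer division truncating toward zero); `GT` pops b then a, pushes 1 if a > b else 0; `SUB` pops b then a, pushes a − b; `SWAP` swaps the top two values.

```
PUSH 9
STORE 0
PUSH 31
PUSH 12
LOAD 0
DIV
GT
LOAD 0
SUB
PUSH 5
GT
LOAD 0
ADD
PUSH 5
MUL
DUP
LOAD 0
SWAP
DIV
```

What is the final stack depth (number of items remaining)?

2

PUSH 9  -> 9
STORE 0 -> (empty)
PUSH 31 -> 31
PUSH 12 -> 31 12
LOAD 0  -> 31 12 9
DIV     -> 31 1
GT      -> 1
LOAD 0  -> 1 9
SUB     -> -8
PUSH 5  -> -8 5
GT      -> 0
LOAD 0  -> 0 9
ADD     -> 9
PUSH 5  -> 9 5
MUL     -> 45
DUP     -> 45 45
LOAD 0  -> 45 45 9
SWAP    -> 45 9 45
DIV     -> 45 0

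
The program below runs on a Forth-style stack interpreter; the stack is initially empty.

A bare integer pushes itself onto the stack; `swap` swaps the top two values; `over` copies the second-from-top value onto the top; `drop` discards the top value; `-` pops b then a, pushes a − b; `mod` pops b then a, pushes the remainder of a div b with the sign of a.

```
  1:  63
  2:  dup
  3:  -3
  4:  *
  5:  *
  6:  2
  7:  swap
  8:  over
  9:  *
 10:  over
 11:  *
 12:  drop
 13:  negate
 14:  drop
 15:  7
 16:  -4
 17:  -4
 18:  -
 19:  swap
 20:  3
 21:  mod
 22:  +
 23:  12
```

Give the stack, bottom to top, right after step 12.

[2]

63   -> [63]
dup  -> [63, 63]
-3   -> [63, 63, -3]
*    -> [63, -189]
*    -> [-11907]
2    -> [-11907, 2]
swap -> [2, -11907]
over -> [2, -11907, 2]
*    -> [2, -23814]
over -> [2, -23814, 2]
*    -> [2, -47628]
drop -> [2]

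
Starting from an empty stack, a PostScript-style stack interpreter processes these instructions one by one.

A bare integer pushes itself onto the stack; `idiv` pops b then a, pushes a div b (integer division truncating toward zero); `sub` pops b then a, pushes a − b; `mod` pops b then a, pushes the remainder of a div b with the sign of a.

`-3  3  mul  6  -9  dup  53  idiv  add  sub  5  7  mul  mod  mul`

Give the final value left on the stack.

-3   : [-3]
3    : [-3, 3]
mul  : [-9]
6    : [-9, 6]
-9   : [-9, 6, -9]
dup  : [-9, 6, -9, -9]
53   : [-9, 6, -9, -9, 53]
idiv : [-9, 6, -9, 0]
add  : [-9, 6, -9]
sub  : [-9, 15]
5    : [-9, 15, 5]
7    : [-9, 15, 5, 7]
mul  : [-9, 15, 35]
mod  : [-9, 15]
mul  : [-135]

-135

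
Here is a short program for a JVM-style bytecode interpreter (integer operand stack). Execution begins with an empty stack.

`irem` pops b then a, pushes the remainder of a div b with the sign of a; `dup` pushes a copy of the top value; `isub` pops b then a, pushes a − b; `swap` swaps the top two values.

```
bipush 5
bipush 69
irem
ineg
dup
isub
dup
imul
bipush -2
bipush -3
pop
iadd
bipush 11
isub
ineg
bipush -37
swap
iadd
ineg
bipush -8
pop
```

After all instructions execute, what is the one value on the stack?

24

bipush 5    [5]
bipush 69   [5, 69]
irem        [5]
ineg        [-5]
dup         [-5, -5]
isub        [0]
dup         [0, 0]
imul        [0]
bipush -2   [0, -2]
bipush -3   [0, -2, -3]
pop         [0, -2]
iadd        [-2]
bipush 11   [-2, 11]
isub        [-13]
ineg        [13]
bipush -37  [13, -37]
swap        [-37, 13]
iadd        [-24]
ineg        [24]
bipush -8   [24, -8]
pop         [24]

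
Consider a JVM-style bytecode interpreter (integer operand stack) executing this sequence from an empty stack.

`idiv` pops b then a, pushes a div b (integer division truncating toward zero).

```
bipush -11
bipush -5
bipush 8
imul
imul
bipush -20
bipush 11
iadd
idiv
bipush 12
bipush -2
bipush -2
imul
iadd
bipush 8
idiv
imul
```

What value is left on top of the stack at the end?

bipush -11 -> [-11]
bipush -5  -> [-11, -5]
bipush 8   -> [-11, -5, 8]
imul       -> [-11, -40]
imul       -> [440]
bipush -20 -> [440, -20]
bipush 11  -> [440, -20, 11]
iadd       -> [440, -9]
idiv       -> [-48]
bipush 12  -> [-48, 12]
bipush -2  -> [-48, 12, -2]
bipush -2  -> [-48, 12, -2, -2]
imul       -> [-48, 12, 4]
iadd       -> [-48, 16]
bipush 8   -> [-48, 16, 8]
idiv       -> [-48, 2]
imul       -> [-96]

-96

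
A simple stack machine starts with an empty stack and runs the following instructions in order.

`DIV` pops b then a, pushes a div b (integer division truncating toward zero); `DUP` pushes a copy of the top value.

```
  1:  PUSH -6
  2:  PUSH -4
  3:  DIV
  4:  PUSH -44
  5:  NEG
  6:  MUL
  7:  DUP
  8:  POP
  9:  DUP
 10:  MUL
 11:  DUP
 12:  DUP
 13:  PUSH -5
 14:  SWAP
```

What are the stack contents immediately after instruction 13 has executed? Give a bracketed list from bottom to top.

[1936, 1936, 1936, -5]

PUSH -6  → [-6]
PUSH -4  → [-6, -4]
DIV      → [1]
PUSH -44 → [1, -44]
NEG      → [1, 44]
MUL      → [44]
DUP      → [44, 44]
POP      → [44]
DUP      → [44, 44]
MUL      → [1936]
DUP      → [1936, 1936]
DUP      → [1936, 1936, 1936]
PUSH -5  → [1936, 1936, 1936, -5]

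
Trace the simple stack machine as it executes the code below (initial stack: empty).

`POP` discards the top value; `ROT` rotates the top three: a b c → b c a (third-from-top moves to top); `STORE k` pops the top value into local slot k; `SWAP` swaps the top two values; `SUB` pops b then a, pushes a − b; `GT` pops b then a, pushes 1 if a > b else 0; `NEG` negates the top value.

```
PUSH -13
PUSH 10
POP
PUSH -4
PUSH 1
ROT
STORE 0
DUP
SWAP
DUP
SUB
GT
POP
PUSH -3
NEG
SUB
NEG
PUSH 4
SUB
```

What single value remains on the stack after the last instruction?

PUSH -13 → -13
PUSH 10  → -13 10
POP      → -13
PUSH -4  → -13 -4
PUSH 1   → -13 -4 1
ROT      → -4 1 -13
STORE 0  → -4 1
DUP      → -4 1 1
SWAP     → -4 1 1
DUP      → -4 1 1 1
SUB      → -4 1 0
GT       → -4 1
POP      → -4
PUSH -3  → -4 -3
NEG      → -4 3
SUB      → -7
NEG      → 7
PUSH 4   → 7 4
SUB      → 3

3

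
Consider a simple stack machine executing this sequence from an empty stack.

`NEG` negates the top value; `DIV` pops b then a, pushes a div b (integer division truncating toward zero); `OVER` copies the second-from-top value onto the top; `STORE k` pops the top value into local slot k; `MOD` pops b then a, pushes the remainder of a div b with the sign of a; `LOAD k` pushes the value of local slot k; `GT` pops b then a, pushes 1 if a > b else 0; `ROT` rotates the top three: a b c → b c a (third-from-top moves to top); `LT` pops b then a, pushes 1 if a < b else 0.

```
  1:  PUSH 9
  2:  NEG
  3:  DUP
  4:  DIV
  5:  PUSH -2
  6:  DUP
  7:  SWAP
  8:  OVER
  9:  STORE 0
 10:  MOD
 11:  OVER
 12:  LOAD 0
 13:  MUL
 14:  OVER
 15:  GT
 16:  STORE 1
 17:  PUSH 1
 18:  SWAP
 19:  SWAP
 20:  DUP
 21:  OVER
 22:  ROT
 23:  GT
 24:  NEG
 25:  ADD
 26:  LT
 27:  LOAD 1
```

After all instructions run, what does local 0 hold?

-2

PUSH 9   9
NEG      -9
DUP      -9 -9
DIV      1
PUSH -2  1 -2
DUP      1 -2 -2
SWAP     1 -2 -2
OVER     1 -2 -2 -2
STORE 0  1 -2 -2
MOD      1 0
OVER     1 0 1
LOAD 0   1 0 1 -2
MUL      1 0 -2
OVER     1 0 -2 0
GT       1 0 0
STORE 1  1 0
PUSH 1   1 0 1
SWAP     1 1 0
SWAP     1 0 1
DUP      1 0 1 1
OVER     1 0 1 1 1
ROT      1 0 1 1 1
GT       1 0 1 0
NEG      1 0 1 0
ADD      1 0 1
LT       1 1
LOAD 1   1 1 0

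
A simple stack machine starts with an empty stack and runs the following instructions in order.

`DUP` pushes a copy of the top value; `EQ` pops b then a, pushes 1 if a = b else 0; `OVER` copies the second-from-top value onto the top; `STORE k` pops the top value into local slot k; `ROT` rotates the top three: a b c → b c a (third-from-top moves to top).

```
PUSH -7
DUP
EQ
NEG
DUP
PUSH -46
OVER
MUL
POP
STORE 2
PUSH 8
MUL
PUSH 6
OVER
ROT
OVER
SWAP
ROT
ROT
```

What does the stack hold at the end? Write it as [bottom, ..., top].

[6, -8, -8, -8]

PUSH -7  → [-7]
DUP      → [-7, -7]
EQ       → [1]
NEG      → [-1]
DUP      → [-1, -1]
PUSH -46 → [-1, -1, -46]
OVER     → [-1, -1, -46, -1]
MUL      → [-1, -1, 46]
POP      → [-1, -1]
STORE 2  → [-1]
PUSH 8   → [-1, 8]
MUL      → [-8]
PUSH 6   → [-8, 6]
OVER     → [-8, 6, -8]
ROT      → [6, -8, -8]
OVER     → [6, -8, -8, -8]
SWAP     → [6, -8, -8, -8]
ROT      → [6, -8, -8, -8]
ROT      → [6, -8, -8, -8]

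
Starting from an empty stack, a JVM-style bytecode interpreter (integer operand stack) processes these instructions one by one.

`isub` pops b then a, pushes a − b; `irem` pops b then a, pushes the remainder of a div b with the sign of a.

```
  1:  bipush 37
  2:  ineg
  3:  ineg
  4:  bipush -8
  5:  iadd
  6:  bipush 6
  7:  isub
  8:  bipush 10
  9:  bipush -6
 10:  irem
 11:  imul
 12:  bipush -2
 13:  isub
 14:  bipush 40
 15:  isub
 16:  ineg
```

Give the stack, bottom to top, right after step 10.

[23, 4]

bipush 37 : [37]
ineg      : [-37]
ineg      : [37]
bipush -8 : [37, -8]
iadd      : [29]
bipush 6  : [29, 6]
isub      : [23]
bipush 10 : [23, 10]
bipush -6 : [23, 10, -6]
irem      : [23, 4]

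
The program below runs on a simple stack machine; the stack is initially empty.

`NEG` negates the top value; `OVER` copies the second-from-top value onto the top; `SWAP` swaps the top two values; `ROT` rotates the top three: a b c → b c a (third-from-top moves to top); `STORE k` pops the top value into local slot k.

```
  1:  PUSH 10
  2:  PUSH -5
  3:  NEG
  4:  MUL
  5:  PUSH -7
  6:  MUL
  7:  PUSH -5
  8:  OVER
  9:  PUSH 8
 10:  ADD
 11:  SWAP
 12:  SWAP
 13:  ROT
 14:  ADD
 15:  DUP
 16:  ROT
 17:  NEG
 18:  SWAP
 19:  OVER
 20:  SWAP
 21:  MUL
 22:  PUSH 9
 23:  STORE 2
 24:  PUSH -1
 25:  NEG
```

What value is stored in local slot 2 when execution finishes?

9

PUSH 10 -> [10]
PUSH -5 -> [10, -5]
NEG     -> [10, 5]
MUL     -> [50]
PUSH -7 -> [50, -7]
MUL     -> [-350]
PUSH -5 -> [-350, -5]
OVER    -> [-350, -5, -350]
PUSH 8  -> [-350, -5, -350, 8]
ADD     -> [-350, -5, -342]
SWAP    -> [-350, -342, -5]
SWAP    -> [-350, -5, -342]
ROT     -> [-5, -342, -350]
ADD     -> [-5, -692]
DUP     -> [-5, -692, -692]
ROT     -> [-692, -692, -5]
NEG     -> [-692, -692, 5]
SWAP    -> [-692, 5, -692]
OVER    -> [-692, 5, -692, 5]
SWAP    -> [-692, 5, 5, -692]
MUL     -> [-692, 5, -3460]
PUSH 9  -> [-692, 5, -3460, 9]
STORE 2 -> [-692, 5, -3460]
PUSH -1 -> [-692, 5, -3460, -1]
NEG     -> [-692, 5, -3460, 1]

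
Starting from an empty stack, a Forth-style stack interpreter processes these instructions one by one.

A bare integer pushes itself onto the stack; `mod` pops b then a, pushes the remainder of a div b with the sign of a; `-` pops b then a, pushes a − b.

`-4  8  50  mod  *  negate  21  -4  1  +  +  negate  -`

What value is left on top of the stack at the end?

50

-4     -> [-4]
8      -> [-4, 8]
50     -> [-4, 8, 50]
mod    -> [-4, 8]
*      -> [-32]
negate -> [32]
21     -> [32, 21]
-4     -> [32, 21, -4]
1      -> [32, 21, -4, 1]
+      -> [32, 21, -3]
+      -> [32, 18]
negate -> [32, -18]
-      -> [50]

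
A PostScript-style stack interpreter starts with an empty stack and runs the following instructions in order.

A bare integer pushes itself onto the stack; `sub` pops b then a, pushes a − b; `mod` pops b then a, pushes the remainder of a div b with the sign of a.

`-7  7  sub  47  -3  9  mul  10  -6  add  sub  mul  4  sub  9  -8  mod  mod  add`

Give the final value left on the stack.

-14

-7  -> [-7]
7   -> [-7, 7]
sub -> [-14]
47  -> [-14, 47]
-3  -> [-14, 47, -3]
9   -> [-14, 47, -3, 9]
mul -> [-14, 47, -27]
10  -> [-14, 47, -27, 10]
-6  -> [-14, 47, -27, 10, -6]
add -> [-14, 47, -27, 4]
sub -> [-14, 47, -31]
mul -> [-14, -1457]
4   -> [-14, -1457, 4]
sub -> [-14, -1461]
9   -> [-14, -1461, 9]
-8  -> [-14, -1461, 9, -8]
mod -> [-14, -1461, 1]
mod -> [-14, 0]
add -> [-14]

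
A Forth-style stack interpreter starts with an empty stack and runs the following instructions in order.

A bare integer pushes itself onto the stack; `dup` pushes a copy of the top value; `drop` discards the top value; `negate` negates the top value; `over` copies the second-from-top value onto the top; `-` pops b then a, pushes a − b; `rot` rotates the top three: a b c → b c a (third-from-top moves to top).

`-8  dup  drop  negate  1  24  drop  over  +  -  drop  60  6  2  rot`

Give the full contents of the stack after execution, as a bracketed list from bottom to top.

[6, 2, 60]

-8     : [-8]
dup    : [-8, -8]
drop   : [-8]
negate : [8]
1      : [8, 1]
24     : [8, 1, 24]
drop   : [8, 1]
over   : [8, 1, 8]
+      : [8, 9]
-      : [-1]
drop   : []
60     : [60]
6      : [60, 6]
2      : [60, 6, 2]
rot    : [6, 2, 60]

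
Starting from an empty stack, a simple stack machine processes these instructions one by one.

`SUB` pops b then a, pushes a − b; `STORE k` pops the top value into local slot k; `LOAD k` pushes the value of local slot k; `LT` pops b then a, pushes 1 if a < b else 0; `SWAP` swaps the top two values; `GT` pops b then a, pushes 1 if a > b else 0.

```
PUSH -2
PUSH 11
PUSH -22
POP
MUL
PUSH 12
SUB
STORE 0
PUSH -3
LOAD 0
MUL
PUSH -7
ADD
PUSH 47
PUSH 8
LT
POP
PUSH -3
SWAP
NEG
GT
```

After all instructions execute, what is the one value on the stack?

1

PUSH -2   [-2]
PUSH 11   [-2, 11]
PUSH -22  [-2, 11, -22]
POP       [-2, 11]
MUL       [-22]
PUSH 12   [-22, 12]
SUB       [-34]
STORE 0   []
PUSH -3   [-3]
LOAD 0    [-3, -34]
MUL       [102]
PUSH -7   [102, -7]
ADD       [95]
PUSH 47   [95, 47]
PUSH 8    [95, 47, 8]
LT        [95, 0]
POP       [95]
PUSH -3   [95, -3]
SWAP      [-3, 95]
NEG       [-3, -95]
GT        [1]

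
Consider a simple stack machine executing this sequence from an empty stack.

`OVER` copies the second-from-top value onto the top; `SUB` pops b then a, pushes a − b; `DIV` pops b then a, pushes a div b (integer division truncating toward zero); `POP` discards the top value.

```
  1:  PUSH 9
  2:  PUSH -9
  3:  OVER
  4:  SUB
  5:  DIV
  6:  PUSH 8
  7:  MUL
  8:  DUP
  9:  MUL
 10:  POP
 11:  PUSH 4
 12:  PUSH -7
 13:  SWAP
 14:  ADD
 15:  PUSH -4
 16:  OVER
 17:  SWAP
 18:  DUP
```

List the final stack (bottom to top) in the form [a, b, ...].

PUSH 9  : 9
PUSH -9 : 9 -9
OVER    : 9 -9 9
SUB     : 9 -18
DIV     : 0
PUSH 8  : 0 8
MUL     : 0
DUP     : 0 0
MUL     : 0
POP     : (empty)
PUSH 4  : 4
PUSH -7 : 4 -7
SWAP    : -7 4
ADD     : -3
PUSH -4 : -3 -4
OVER    : -3 -4 -3
SWAP    : -3 -3 -4
DUP     : -3 -3 -4 -4

[-3, -3, -4, -4]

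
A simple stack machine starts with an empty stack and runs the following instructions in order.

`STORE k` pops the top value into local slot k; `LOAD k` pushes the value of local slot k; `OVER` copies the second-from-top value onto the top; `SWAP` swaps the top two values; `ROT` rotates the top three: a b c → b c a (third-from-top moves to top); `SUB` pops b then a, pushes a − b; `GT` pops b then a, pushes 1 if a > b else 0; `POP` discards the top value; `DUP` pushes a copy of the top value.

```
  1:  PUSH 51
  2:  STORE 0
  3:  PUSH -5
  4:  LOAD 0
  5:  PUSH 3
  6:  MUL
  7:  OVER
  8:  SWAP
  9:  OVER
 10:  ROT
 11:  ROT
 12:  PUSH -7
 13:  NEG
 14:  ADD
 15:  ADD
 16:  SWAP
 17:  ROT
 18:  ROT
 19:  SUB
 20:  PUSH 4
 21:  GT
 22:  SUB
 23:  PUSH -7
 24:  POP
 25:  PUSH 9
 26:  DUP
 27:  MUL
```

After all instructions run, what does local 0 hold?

PUSH 51  51
STORE 0  (empty)
PUSH -5  -5
LOAD 0   -5 51
PUSH 3   -5 51 3
MUL      -5 153
OVER     -5 153 -5
SWAP     -5 -5 153
OVER     -5 -5 153 -5
ROT      -5 153 -5 -5
ROT      -5 -5 -5 153
PUSH -7  -5 -5 -5 153 -7
NEG      -5 -5 -5 153 7
ADD      -5 -5 -5 160
ADD      -5 -5 155
SWAP     -5 155 -5
ROT      155 -5 -5
ROT      -5 -5 155
SUB      -5 -160
PUSH 4   -5 -160 4
GT       -5 0
SUB      -5
PUSH -7  -5 -7
POP      -5
PUSH 9   -5 9
DUP      -5 9 9
MUL      -5 81

51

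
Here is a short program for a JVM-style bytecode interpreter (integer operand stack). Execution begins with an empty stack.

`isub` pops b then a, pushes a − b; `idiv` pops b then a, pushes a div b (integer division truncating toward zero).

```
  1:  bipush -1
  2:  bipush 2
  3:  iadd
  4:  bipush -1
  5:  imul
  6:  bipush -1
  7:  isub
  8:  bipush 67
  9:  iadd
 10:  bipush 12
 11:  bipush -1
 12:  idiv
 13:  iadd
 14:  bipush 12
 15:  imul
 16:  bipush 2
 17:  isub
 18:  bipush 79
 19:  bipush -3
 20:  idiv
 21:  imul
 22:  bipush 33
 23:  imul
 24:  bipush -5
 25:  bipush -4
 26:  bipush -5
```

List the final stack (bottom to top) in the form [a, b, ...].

[-564564, -5, -4, -5]

bipush -1  [-1]
bipush 2   [-1, 2]
iadd       [1]
bipush -1  [1, -1]
imul       [-1]
bipush -1  [-1, -1]
isub       [0]
bipush 67  [0, 67]
iadd       [67]
bipush 12  [67, 12]
bipush -1  [67, 12, -1]
idiv       [67, -12]
iadd       [55]
bipush 12  [55, 12]
imul       [660]
bipush 2   [660, 2]
isub       [658]
bipush 79  [658, 79]
bipush -3  [658, 79, -3]
idiv       [658, -26]
imul       [-17108]
bipush 33  [-17108, 33]
imul       [-564564]
bipush -5  [-564564, -5]
bipush -4  [-564564, -5, -4]
bipush -5  [-564564, -5, -4, -5]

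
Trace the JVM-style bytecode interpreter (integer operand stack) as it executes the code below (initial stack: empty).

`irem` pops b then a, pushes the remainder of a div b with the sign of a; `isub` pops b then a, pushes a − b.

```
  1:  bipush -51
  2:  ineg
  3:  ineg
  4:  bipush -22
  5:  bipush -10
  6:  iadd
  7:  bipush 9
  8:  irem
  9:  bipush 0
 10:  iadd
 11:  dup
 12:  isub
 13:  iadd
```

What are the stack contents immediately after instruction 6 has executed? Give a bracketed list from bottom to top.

bipush -51 : -51
ineg       : 51
ineg       : -51
bipush -22 : -51 -22
bipush -10 : -51 -22 -10
iadd       : -51 -32

[-51, -32]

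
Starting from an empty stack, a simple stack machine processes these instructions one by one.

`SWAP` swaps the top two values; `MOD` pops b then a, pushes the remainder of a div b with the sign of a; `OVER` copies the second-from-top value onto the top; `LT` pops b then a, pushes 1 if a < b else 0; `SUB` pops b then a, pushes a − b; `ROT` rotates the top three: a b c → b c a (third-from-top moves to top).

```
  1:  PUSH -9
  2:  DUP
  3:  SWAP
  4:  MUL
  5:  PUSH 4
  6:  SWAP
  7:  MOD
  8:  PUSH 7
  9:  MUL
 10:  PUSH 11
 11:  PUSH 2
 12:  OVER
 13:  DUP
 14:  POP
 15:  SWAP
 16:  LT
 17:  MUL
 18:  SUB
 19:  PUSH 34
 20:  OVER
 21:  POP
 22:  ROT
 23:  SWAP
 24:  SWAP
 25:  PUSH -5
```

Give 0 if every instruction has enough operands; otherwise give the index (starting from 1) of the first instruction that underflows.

PUSH -9 -> -9
DUP     -> -9 -9
SWAP    -> -9 -9
MUL     -> 81
PUSH 4  -> 81 4
SWAP    -> 4 81
MOD     -> 4
PUSH 7  -> 4 7
MUL     -> 28
PUSH 11 -> 28 11
PUSH 2  -> 28 11 2
OVER    -> 28 11 2 11
DUP     -> 28 11 2 11 11
POP     -> 28 11 2 11
SWAP    -> 28 11 11 2
LT      -> 28 11 0
MUL     -> 28 0
SUB     -> 28
PUSH 34 -> 28 34
OVER    -> 28 34 28
POP     -> 28 34
ROT  — needs 3 operands, stack has 2 → underflow

22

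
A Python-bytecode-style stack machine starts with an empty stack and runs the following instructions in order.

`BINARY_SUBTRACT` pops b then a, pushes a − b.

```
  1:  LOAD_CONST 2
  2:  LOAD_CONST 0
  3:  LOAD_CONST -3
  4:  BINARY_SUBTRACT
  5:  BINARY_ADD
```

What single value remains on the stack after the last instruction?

5

LOAD_CONST 2    : [2]
LOAD_CONST 0    : [2, 0]
LOAD_CONST -3   : [2, 0, -3]
BINARY_SUBTRACT : [2, 3]
BINARY_ADD      : [5]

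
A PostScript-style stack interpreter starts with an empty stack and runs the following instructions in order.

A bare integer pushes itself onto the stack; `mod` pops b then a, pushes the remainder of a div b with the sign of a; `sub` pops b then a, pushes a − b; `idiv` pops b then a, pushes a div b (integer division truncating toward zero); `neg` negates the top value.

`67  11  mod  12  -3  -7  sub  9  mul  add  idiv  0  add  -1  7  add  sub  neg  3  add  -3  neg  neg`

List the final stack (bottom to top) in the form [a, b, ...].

[9, -3]

67   -> 67
11   -> 67 11
mod  -> 1
12   -> 1 12
-3   -> 1 12 -3
-7   -> 1 12 -3 -7
sub  -> 1 12 4
9    -> 1 12 4 9
mul  -> 1 12 36
add  -> 1 48
idiv -> 0
0    -> 0 0
add  -> 0
-1   -> 0 -1
7    -> 0 -1 7
add  -> 0 6
sub  -> -6
neg  -> 6
3    -> 6 3
add  -> 9
-3   -> 9 -3
neg  -> 9 3
neg  -> 9 -3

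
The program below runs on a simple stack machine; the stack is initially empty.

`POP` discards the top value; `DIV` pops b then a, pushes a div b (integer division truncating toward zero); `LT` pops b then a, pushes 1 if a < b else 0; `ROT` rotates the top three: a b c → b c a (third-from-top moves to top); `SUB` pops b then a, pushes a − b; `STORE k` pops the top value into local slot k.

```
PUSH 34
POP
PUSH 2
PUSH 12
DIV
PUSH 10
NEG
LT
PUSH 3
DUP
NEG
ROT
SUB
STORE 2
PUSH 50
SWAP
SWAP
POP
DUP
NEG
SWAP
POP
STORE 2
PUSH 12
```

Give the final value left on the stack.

PUSH 34 : 34
POP     : (empty)
PUSH 2  : 2
PUSH 12 : 2 12
DIV     : 0
PUSH 10 : 0 10
NEG     : 0 -10
LT      : 0
PUSH 3  : 0 3
DUP     : 0 3 3
NEG     : 0 3 -3
ROT     : 3 -3 0
SUB     : 3 -3
STORE 2 : 3
PUSH 50 : 3 50
SWAP    : 50 3
SWAP    : 3 50
POP     : 3
DUP     : 3 3
NEG     : 3 -3
SWAP    : -3 3
POP     : -3
STORE 2 : (empty)
PUSH 12 : 12

12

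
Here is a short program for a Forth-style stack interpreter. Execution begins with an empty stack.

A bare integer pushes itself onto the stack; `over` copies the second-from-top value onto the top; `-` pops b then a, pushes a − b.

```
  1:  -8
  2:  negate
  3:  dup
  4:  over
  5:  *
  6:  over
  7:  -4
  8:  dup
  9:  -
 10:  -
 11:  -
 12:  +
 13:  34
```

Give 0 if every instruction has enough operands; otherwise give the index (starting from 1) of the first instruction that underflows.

-8     → -8
negate → 8
dup    → 8 8
over   → 8 8 8
*      → 8 64
over   → 8 64 8
-4     → 8 64 8 -4
dup    → 8 64 8 -4 -4
-      → 8 64 8 0
-      → 8 64 8
-      → 8 56
+      → 64
34     → 64 34

0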